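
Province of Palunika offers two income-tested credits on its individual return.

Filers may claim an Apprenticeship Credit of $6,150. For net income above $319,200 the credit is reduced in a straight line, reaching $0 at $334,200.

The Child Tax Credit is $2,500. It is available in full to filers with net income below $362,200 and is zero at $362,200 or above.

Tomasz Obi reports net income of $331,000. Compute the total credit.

Apprenticeship Credit: $331,000 is $11,800 into a $15,000 phase-out range, leaving 3,200/15,000 of the credit: $6,150 × 3,200/15,000 = $1,312.
Child Tax Credit: $331,000 is below the $362,200 cutoff, so the full $2,500 applies.
Total: $1,312 + $2,500 = $3,812.

$3,812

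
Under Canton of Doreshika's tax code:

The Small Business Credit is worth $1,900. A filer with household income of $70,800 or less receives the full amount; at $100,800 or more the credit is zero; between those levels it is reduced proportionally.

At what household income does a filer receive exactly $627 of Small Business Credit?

$90,900

$627 is 627/1,900 of the full $1,900, so 1,273/1,900 of the $30,000 range has been used: income = $70,800 + $30,000 × 1,273/1,900 = $90,900.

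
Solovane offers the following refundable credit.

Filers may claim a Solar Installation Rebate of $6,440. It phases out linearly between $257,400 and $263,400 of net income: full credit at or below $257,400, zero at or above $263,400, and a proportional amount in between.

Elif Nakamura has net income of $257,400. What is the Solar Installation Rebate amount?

Solar Installation Rebate: $257,400 is at or below the $257,400 threshold, so the full $6,440 applies.

$6,440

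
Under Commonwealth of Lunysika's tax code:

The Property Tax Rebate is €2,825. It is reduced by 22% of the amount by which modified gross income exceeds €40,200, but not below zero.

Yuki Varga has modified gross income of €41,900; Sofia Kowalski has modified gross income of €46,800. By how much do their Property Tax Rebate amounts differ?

€1,078

Yuki (€41,900): Property Tax Rebate: 22% of the €1,700 excess over €40,200 is €374; credit = €2,825 − €374 = €2,451.
Sofia (€46,800): Property Tax Rebate: 22% of the €6,600 excess over €40,200 is €1,452; credit = €2,825 − €1,452 = €1,373.
Difference: |€2,451 − €1,373| = €1,078.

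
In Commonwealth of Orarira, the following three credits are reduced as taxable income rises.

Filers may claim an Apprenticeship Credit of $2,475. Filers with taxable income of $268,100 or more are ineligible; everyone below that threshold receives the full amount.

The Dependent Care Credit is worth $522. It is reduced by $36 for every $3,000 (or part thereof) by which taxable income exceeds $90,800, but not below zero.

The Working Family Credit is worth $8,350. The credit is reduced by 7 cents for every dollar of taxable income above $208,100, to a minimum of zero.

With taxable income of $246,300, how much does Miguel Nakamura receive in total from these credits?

$8,151

Apprenticeship Credit: $246,300 is below the $268,100 cutoff, so the full $2,475 applies.
Dependent Care Credit: income exceeds $90,800 by $155,500 → 52 increments × $36 = $1,872 ≥ base, so the credit is $0.
Working Family Credit: 7% of the $38,200 excess over $208,100 is $2,674; credit = $8,350 − $2,674 = $5,676.
Total: $2,475 + $0 + $5,676 = $8,151.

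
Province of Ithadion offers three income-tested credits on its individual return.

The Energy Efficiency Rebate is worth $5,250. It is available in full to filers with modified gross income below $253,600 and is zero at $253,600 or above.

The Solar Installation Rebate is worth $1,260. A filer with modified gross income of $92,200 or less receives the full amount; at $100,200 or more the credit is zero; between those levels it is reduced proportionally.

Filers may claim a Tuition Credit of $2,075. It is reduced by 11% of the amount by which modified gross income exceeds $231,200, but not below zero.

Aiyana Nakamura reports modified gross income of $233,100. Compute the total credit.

Energy Efficiency Rebate: $233,100 is below the $253,600 cutoff, so the full $5,250 applies.
Solar Installation Rebate: $233,100 is at or above $100,200, so the credit is $0.
Tuition Credit: 11% of the $1,900 excess over $231,200 is $209; credit = $2,075 − $209 = $1,866.
Total: $5,250 + $0 + $1,866 = $7,116.

$7,116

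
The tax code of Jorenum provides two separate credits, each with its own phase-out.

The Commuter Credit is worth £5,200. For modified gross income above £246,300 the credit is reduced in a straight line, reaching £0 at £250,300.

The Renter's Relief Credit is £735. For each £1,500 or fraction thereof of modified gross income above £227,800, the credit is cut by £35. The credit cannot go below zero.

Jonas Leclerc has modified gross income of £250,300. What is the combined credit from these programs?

Commuter Credit: £250,300 is at or above £250,300, so the credit is £0.
Renter's Relief Credit: income exceeds £227,800 by £22,500, which is 15 full-or-partial £1,500 increments; reduction = 15 × £35 = £525, leaving £210.
Total: £0 + £210 = £210.

£210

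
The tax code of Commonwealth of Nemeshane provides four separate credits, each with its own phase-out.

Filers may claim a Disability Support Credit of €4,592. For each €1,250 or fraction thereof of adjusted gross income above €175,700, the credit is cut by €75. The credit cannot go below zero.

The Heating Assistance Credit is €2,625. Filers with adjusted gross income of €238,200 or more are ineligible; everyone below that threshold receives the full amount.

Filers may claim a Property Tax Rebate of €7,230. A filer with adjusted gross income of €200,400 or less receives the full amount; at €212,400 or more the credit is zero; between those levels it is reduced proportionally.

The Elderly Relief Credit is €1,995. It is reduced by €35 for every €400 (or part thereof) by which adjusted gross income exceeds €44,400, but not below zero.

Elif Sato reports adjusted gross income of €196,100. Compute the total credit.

Disability Support Credit: income exceeds €175,700 by €20,400, which is 17 full-or-partial €1,250 increments; reduction = 17 × €75 = €1,275, leaving €3,317.
Heating Assistance Credit: €196,100 is below the €238,200 cutoff, so the full €2,625 applies.
Property Tax Rebate: €196,100 is at or below the €200,400 threshold, so the full €7,230 applies.
Elderly Relief Credit: income exceeds €44,400 by €151,700 → 380 increments × €35 = €13,300 ≥ base, so the credit is €0.
Total: €3,317 + €2,625 + €7,230 + €0 = €13,172.

€13,172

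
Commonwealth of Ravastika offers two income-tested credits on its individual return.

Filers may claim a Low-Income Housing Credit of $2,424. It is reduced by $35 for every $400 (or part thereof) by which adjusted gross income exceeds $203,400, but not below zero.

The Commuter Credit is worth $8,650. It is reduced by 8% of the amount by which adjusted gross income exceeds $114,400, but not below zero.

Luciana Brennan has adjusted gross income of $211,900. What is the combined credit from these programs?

Low-Income Housing Credit: income exceeds $203,400 by $8,500, which is 22 full-or-partial $400 increments; reduction = 22 × $35 = $770, leaving $1,654.
Commuter Credit: 8% of the $97,500 excess over $114,400 is $7,800; credit = $8,650 − $7,800 = $850.
Total: $1,654 + $850 = $2,504.

$2,504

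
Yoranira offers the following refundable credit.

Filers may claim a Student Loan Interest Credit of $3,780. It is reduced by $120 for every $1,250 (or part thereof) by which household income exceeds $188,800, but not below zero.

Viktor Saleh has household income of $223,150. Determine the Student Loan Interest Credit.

Student Loan Interest Credit: income exceeds $188,800 by $34,350, which is 28 full-or-partial $1,250 increments; reduction = 28 × $120 = $3,360, leaving $420.

$420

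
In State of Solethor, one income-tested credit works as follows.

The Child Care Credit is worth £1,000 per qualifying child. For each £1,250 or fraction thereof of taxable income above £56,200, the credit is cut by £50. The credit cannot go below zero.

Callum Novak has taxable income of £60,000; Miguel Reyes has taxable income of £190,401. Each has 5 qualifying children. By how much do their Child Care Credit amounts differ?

£4,800

Callum (£60,000): Child Care Credit: base = 5 × £1,000 = £5,000. income exceeds £56,200 by £3,800, which is 4 full-or-partial £1,250 increments; reduction = 4 × £50 = £200, leaving £4,800.
Miguel (£190,401): Child Care Credit: base = 5 × £1,000 = £5,000. income exceeds £56,200 by £134,201 → 108 increments × £50 = £5,400 ≥ base, so the credit is £0.
Difference: |£4,800 − £0| = £4,800.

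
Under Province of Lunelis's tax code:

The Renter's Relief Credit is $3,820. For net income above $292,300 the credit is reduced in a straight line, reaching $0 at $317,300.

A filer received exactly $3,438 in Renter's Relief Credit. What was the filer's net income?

$3,438 is 3,438/3,820 of the full $3,820, so 382/3,820 of the $25,000 range has been used: income = $292,300 + $25,000 × 382/3,820 = $294,800.

$294,800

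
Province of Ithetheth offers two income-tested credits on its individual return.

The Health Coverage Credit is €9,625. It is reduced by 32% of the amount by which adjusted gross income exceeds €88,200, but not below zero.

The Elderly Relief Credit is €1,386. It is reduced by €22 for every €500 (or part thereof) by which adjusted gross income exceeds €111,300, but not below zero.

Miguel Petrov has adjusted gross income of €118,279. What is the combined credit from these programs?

€1,078

Health Coverage Credit: 32% of the €30,079 excess over €88,200 is €9,625.28 ≥ base, so the credit is €0.
Elderly Relief Credit: income exceeds €111,300 by €6,979, which is 14 full-or-partial €500 increments; reduction = 14 × €22 = €308, leaving €1,078.
Total: €0 + €1,078 = €1,078.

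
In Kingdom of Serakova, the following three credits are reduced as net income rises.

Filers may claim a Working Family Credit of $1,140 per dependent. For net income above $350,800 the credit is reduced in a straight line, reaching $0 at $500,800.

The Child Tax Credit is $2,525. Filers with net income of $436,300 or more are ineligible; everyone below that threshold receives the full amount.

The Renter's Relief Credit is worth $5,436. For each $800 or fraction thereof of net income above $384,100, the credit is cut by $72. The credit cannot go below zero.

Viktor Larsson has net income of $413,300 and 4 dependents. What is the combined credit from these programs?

$7,957

Working Family Credit: base = 4 × $1,140 = $4,560. $413,300 is $62,500 into a $150,000 phase-out range, leaving 87,500/150,000 of the credit: $4,560 × 87,500/150,000 = $2,660.
Child Tax Credit: $413,300 is below the $436,300 cutoff, so the full $2,525 applies.
Renter's Relief Credit: income exceeds $384,100 by $29,200, which is 37 full-or-partial $800 increments; reduction = 37 × $72 = $2,664, leaving $2,772.
Total: $2,660 + $2,525 + $2,772 = $7,957.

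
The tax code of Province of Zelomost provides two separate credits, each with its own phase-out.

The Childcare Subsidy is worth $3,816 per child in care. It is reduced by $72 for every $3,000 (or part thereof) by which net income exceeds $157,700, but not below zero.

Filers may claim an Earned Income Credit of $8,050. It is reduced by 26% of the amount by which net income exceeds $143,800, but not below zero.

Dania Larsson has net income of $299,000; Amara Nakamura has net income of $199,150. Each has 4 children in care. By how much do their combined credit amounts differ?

$2,448

Dania ($299,000): Childcare Subsidy: base = 4 × $3,816 = $15,264. income exceeds $157,700 by $141,300, which is 48 full-or-partial $3,000 increments; reduction = 48 × $72 = $3,456, leaving $11,808. Earned Income Credit: 26% of the $155,200 excess over $143,800 is $40,352 ≥ base, so the credit is $0. total $11,808 + $0 = $11,808
Amara ($199,150): Childcare Subsidy: base = 4 × $3,816 = $15,264. income exceeds $157,700 by $41,450, which is 14 full-or-partial $3,000 increments; reduction = 14 × $72 = $1,008, leaving $14,256. Earned Income Credit: 26% of the $55,350 excess over $143,800 is $14,391 ≥ base, so the credit is $0. total $14,256 + $0 = $14,256
Difference: |$11,808 − $14,256| = $2,448.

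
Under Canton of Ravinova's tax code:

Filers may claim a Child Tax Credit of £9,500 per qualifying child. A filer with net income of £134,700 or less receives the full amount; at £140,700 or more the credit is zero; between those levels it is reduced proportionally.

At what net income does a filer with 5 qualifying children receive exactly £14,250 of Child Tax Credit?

Full credit = 5 × £9,500 = £47,500.
£14,250 is 14,250/47,500 of the full £47,500, so 33,250/47,500 of the £6,000 range has been used: income = £134,700 + £6,000 × 33,250/47,500 = £138,900.

£138,900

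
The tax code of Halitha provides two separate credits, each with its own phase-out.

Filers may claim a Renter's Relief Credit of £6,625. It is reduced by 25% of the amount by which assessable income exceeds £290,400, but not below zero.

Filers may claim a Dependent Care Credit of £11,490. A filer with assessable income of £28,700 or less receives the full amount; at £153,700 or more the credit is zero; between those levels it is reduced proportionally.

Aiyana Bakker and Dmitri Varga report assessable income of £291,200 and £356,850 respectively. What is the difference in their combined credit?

£6,425

Aiyana (£291,200): Renter's Relief Credit: 25% of the £800 excess over £290,400 is £200; credit = £6,625 − £200 = £6,425. Dependent Care Credit: £291,200 is at or above £153,700, so the credit is £0. total £6,425 + £0 = £6,425
Dmitri (£356,850): Renter's Relief Credit: 25% of the £66,450 excess over £290,400 is £16,612.50 ≥ base, so the credit is £0. Dependent Care Credit: £356,850 is at or above £153,700, so the credit is £0. total £0 + £0 = £0
Difference: |£6,425 − £0| = £6,425.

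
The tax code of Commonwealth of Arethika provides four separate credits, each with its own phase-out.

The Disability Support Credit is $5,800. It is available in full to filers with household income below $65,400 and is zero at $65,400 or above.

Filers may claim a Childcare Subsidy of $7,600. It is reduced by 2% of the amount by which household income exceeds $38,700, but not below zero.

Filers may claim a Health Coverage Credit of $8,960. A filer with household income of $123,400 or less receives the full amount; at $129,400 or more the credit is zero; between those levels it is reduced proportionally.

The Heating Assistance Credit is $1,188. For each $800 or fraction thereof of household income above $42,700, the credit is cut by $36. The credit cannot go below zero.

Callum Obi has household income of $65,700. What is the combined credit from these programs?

Disability Support Credit: $65,700 meets or exceeds the $65,400 cutoff, so the credit is $0.
Childcare Subsidy: 2% of the $27,000 excess over $38,700 is $540; credit = $7,600 − $540 = $7,060.
Health Coverage Credit: $65,700 is at or below the $123,400 threshold, so the full $8,960 applies.
Heating Assistance Credit: income exceeds $42,700 by $23,000, which is 29 full-or-partial $800 increments; reduction = 29 × $36 = $1,044, leaving $144.
Total: $0 + $7,060 + $8,960 + $144 = $16,164.

$16,164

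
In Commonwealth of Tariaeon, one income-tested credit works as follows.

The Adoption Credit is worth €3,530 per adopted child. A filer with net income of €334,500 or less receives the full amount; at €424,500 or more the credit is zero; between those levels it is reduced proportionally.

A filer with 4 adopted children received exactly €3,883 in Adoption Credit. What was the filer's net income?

€399,750

Full credit = 4 × €3,530 = €14,120.
€3,883 is 3,883/14,120 of the full €14,120, so 10,237/14,120 of the €90,000 range has been used: income = €334,500 + €90,000 × 10,237/14,120 = €399,750.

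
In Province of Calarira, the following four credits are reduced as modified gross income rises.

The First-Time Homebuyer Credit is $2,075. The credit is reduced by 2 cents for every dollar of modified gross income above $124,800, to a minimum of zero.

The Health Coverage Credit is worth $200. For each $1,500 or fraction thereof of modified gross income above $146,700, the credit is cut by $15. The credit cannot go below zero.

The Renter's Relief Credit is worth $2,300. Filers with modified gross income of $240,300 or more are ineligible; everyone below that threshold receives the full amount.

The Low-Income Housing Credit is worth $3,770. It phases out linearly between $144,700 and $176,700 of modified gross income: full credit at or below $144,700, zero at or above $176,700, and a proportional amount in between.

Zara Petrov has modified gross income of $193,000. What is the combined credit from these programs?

First-Time Homebuyer Credit: 2% of the $68,200 excess over $124,800 is $1,364; credit = $2,075 − $1,364 = $711.
Health Coverage Credit: income exceeds $146,700 by $46,300 → 31 increments × $15 = $465 ≥ base, so the credit is $0.
Renter's Relief Credit: $193,000 is below the $240,300 cutoff, so the full $2,300 applies.
Low-Income Housing Credit: $193,000 is at or above $176,700, so the credit is $0.
Total: $711 + $0 + $2,300 + $0 = $3,011.

$3,011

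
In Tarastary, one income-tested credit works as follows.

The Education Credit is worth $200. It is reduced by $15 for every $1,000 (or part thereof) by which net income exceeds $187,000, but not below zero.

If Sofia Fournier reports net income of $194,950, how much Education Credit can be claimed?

Education Credit: income exceeds $187,000 by $7,950, which is 8 full-or-partial $1,000 increments; reduction = 8 × $15 = $120, leaving $80.

$80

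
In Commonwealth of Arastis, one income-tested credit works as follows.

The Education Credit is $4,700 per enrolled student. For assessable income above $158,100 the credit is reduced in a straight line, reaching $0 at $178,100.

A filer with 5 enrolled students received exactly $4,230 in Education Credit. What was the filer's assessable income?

Full credit = 5 × $4,700 = $23,500.
$4,230 is 4,230/23,500 of the full $23,500, so 19,270/23,500 of the $20,000 range has been used: income = $158,100 + $20,000 × 19,270/23,500 = $174,500.

$174,500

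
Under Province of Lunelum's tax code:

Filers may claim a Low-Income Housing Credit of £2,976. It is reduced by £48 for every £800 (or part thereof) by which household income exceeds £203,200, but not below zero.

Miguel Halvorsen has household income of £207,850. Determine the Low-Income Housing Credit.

Low-Income Housing Credit: income exceeds £203,200 by £4,650, which is 6 full-or-partial £800 increments; reduction = 6 × £48 = £288, leaving £2,688.

£2,688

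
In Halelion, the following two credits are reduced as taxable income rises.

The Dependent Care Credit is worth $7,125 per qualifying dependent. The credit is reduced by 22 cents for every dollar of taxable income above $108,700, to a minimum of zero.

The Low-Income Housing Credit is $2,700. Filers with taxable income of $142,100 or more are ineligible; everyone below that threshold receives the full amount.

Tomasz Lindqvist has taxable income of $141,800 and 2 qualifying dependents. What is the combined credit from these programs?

Dependent Care Credit: base = 2 × $7,125 = $14,250. 22% of the $33,100 excess over $108,700 is $7,282; credit = $14,250 − $7,282 = $6,968.
Low-Income Housing Credit: $141,800 is below the $142,100 cutoff, so the full $2,700 applies.
Total: $6,968 + $2,700 = $9,668.

$9,668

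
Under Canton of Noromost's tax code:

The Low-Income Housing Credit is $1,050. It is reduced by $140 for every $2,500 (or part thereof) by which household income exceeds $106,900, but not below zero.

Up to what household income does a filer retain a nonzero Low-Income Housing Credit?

After 7 increments the reduction is 7 × $140 = $980, leaving $70; one more increment wipes it out. Increment 7 ends at excess 7 × $2,500 = $17,500, so the highest qualifying income is $106,900 + $17,500 = $124,400.

$124,400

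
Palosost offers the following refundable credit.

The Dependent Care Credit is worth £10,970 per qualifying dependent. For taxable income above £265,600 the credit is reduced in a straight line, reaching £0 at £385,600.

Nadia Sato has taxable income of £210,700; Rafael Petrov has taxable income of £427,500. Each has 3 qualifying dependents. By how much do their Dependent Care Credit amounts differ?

Nadia (£210,700): Dependent Care Credit: base = 3 × £10,970 = £32,910. £210,700 is at or below the £265,600 threshold, so the full £32,910 applies.
Rafael (£427,500): Dependent Care Credit: base = 3 × £10,970 = £32,910. £427,500 is at or above £385,600, so the credit is £0.
Difference: |£32,910 − £0| = £32,910.

£32,910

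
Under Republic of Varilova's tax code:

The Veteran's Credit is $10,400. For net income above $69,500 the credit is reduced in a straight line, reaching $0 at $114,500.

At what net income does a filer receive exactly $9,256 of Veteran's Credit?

$74,450

$9,256 is 9,256/10,400 of the full $10,400, so 1,144/10,400 of the $45,000 range has been used: income = $69,500 + $45,000 × 1,144/10,400 = $74,450.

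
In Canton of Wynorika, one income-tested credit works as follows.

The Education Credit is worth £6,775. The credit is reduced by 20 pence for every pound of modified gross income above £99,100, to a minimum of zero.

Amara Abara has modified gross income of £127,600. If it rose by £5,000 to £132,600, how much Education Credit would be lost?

£1,000

At £127,600 — 20% of the £28,500 excess over £99,100 is £5,700; credit = £6,775 − £5,700 = £1,075.
At £132,600 — 20% of the £33,500 excess over £99,100 is £6,700; credit = £6,775 − £6,700 = £75.
Lost: £1,075 − £75 = £1,000.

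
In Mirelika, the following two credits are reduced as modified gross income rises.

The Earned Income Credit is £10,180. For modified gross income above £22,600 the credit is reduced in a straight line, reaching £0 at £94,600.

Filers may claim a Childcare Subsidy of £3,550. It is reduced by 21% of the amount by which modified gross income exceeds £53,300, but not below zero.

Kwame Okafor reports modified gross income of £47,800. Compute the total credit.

Earned Income Credit: £47,800 is £25,200 into a £72,000 phase-out range, leaving 46,800/72,000 of the credit: £10,180 × 46,800/72,000 = £6,617.
Childcare Subsidy: £47,800 is at or below the £53,300 threshold, so the full £3,550 applies.
Total: £6,617 + £3,550 = £10,167.

£10,167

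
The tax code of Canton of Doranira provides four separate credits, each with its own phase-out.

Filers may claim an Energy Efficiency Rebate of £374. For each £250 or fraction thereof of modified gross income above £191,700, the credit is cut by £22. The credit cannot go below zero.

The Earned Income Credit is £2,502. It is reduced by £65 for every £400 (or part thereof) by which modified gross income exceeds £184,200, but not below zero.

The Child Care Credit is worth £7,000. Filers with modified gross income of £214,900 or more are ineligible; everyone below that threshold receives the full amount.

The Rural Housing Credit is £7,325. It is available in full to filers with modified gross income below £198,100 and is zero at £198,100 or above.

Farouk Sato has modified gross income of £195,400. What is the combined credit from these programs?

£15,051

Energy Efficiency Rebate: income exceeds £191,700 by £3,700, which is 15 full-or-partial £250 increments; reduction = 15 × £22 = £330, leaving £44.
Earned Income Credit: income exceeds £184,200 by £11,200, which is 28 full-or-partial £400 increments; reduction = 28 × £65 = £1,820, leaving £682.
Child Care Credit: £195,400 is below the £214,900 cutoff, so the full £7,000 applies.
Rural Housing Credit: £195,400 is below the £198,100 cutoff, so the full £7,325 applies.
Total: £44 + £682 + £7,000 + £7,325 = £15,051.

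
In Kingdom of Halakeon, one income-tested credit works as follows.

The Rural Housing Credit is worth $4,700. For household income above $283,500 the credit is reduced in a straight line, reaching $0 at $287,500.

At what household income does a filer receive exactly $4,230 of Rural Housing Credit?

$283,900

$4,230 is 4,230/4,700 of the full $4,700, so 470/4,700 of the $4,000 range has been used: income = $283,500 + $4,000 × 470/4,700 = $283,900.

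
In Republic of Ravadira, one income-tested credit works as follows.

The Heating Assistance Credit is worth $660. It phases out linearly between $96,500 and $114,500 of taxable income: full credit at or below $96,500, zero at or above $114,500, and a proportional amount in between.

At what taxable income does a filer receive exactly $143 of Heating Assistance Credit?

$143 is 143/660 of the full $660, so 517/660 of the $18,000 range has been used: income = $96,500 + $18,000 × 517/660 = $110,600.

$110,600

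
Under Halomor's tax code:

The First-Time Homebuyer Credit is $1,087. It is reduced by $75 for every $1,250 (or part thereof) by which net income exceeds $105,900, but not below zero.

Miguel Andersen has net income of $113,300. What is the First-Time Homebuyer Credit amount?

$637

First-Time Homebuyer Credit: income exceeds $105,900 by $7,400, which is 6 full-or-partial $1,250 increments; reduction = 6 × $75 = $450, leaving $637.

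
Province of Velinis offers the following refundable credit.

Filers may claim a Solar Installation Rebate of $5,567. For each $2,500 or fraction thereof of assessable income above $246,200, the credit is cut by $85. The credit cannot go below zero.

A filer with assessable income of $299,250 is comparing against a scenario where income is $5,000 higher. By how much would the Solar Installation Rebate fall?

$170

At $299,250 — income exceeds $246,200 by $53,050, which is 22 full-or-partial $2,500 increments; reduction = 22 × $85 = $1,870, leaving $3,697.
At $304,250 — income exceeds $246,200 by $58,050, which is 24 full-or-partial $2,500 increments; reduction = 24 × $85 = $2,040, leaving $3,527.
Lost: $3,697 − $3,527 = $170.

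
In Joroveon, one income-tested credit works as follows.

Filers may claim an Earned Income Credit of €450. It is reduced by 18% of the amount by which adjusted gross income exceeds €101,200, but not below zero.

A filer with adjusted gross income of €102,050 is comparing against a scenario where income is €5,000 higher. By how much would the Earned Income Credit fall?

At €102,050 — 18% of the €850 excess over €101,200 is €153; credit = €450 − €153 = €297.
At €107,050 — 18% of the €5,850 excess over €101,200 is €1,053 ≥ base, so the credit is €0.
Lost: €297 − €0 = €297.

€297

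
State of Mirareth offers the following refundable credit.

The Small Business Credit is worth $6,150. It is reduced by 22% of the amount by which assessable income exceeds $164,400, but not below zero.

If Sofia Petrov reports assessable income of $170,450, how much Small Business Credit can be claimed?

Small Business Credit: 22% of the $6,050 excess over $164,400 is $1,331; credit = $6,150 − $1,331 = $4,819.

$4,819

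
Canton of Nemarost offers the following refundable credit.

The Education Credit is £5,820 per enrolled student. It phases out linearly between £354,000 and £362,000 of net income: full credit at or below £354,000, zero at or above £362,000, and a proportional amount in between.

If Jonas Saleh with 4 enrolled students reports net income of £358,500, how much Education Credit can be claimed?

Education Credit: base = 4 × £5,820 = £23,280. £358,500 is £4,500 into a £8,000 phase-out range, leaving 3,500/8,000 of the credit: £23,280 × 3,500/8,000 = £10,185.

£10,185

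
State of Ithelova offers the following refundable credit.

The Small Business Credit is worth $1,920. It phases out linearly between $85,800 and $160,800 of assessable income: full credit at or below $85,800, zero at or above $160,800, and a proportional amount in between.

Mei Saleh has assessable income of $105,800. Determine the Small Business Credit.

Small Business Credit: $105,800 is $20,000 into a $75,000 phase-out range, leaving 55,000/75,000 of the credit: $1,920 × 55,000/75,000 = $1,408.

$1,408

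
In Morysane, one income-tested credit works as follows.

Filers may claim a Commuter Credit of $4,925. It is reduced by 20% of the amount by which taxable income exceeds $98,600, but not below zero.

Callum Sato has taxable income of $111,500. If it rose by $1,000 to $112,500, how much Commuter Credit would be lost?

At $111,500 — 20% of the $12,900 excess over $98,600 is $2,580; credit = $4,925 − $2,580 = $2,345.
At $112,500 — 20% of the $13,900 excess over $98,600 is $2,780; credit = $4,925 − $2,780 = $2,145.
Lost: $2,345 − $2,145 = $200.

$200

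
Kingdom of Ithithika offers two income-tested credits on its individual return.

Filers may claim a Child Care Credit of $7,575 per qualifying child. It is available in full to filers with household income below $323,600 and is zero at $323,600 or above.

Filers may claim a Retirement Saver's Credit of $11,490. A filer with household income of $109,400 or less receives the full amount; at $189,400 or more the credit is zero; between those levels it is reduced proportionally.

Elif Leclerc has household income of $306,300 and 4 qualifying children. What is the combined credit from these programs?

Child Care Credit: base = 4 × $7,575 = $30,300. $306,300 is below the $323,600 cutoff, so the full $30,300 applies.
Retirement Saver's Credit: $306,300 is at or above $189,400, so the credit is $0.
Total: $30,300 + $0 = $30,300.

$30,300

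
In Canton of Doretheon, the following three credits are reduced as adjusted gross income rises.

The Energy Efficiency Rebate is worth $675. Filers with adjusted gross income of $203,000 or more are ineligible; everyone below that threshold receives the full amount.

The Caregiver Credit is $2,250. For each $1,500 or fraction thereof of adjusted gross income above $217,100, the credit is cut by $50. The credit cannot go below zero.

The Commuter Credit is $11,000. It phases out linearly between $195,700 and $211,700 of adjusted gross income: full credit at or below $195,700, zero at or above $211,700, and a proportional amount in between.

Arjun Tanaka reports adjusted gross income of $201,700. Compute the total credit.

$9,800

Energy Efficiency Rebate: $201,700 is below the $203,000 cutoff, so the full $675 applies.
Caregiver Credit: $201,700 is at or below the $217,100 threshold, so the full $2,250 applies.
Commuter Credit: $201,700 is $6,000 into a $16,000 phase-out range, leaving 10,000/16,000 of the credit: $11,000 × 10,000/16,000 = $6,875.
Total: $675 + $2,250 + $6,875 = $9,800.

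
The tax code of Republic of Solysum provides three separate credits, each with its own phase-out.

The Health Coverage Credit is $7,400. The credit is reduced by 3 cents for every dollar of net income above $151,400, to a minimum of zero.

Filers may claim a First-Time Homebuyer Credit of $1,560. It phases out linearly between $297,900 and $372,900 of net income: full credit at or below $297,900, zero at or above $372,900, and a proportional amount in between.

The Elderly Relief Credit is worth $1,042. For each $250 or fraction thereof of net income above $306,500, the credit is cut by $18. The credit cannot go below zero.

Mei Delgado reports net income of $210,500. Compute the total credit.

Health Coverage Credit: 3% of the $59,100 excess over $151,400 is $1,773; credit = $7,400 − $1,773 = $5,627.
First-Time Homebuyer Credit: $210,500 is at or below the $297,900 threshold, so the full $1,560 applies.
Elderly Relief Credit: $210,500 is at or below the $306,500 threshold, so the full $1,042 applies.
Total: $5,627 + $1,560 + $1,042 = $8,229.

$8,229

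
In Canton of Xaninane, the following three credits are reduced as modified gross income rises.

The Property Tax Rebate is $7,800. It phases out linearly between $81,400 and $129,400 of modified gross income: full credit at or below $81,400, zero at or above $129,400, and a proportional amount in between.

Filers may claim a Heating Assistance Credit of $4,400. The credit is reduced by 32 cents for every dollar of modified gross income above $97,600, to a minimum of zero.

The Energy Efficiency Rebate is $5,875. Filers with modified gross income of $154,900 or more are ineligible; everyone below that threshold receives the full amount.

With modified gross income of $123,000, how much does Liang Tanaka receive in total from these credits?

$6,915

Property Tax Rebate: $123,000 is $41,600 into a $48,000 phase-out range, leaving 6,400/48,000 of the credit: $7,800 × 6,400/48,000 = $1,040.
Heating Assistance Credit: 32% of the $25,400 excess over $97,600 is $8,128 ≥ base, so the credit is $0.
Energy Efficiency Rebate: $123,000 is below the $154,900 cutoff, so the full $5,875 applies.
Total: $1,040 + $0 + $5,875 = $6,915.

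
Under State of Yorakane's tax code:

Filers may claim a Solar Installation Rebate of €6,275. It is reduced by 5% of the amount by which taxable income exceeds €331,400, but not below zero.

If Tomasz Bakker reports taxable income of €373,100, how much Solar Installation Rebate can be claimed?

Solar Installation Rebate: 5% of the €41,700 excess over €331,400 is €2,085; credit = €6,275 − €2,085 = €4,190.

€4,190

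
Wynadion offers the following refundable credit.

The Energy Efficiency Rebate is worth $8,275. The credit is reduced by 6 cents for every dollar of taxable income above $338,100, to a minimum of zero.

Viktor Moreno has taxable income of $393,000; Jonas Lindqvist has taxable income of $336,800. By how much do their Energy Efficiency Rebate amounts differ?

Viktor ($393,000): Energy Efficiency Rebate: 6% of the $54,900 excess over $338,100 is $3,294; credit = $8,275 − $3,294 = $4,981.
Jonas ($336,800): Energy Efficiency Rebate: $336,800 is at or below the $338,100 threshold, so the full $8,275 applies.
Difference: |$4,981 − $8,275| = $3,294.

$3,294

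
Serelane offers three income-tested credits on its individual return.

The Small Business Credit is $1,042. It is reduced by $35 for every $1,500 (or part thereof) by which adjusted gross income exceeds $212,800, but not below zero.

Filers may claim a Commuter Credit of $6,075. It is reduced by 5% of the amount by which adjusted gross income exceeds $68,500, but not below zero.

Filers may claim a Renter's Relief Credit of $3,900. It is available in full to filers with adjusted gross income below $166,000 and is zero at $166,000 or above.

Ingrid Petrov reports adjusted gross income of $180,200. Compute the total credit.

$1,532

Small Business Credit: $180,200 is at or below the $212,800 threshold, so the full $1,042 applies.
Commuter Credit: 5% of the $111,700 excess over $68,500 is $5,585; credit = $6,075 − $5,585 = $490.
Renter's Relief Credit: $180,200 meets or exceeds the $166,000 cutoff, so the credit is $0.
Total: $1,042 + $490 + $0 = $1,532.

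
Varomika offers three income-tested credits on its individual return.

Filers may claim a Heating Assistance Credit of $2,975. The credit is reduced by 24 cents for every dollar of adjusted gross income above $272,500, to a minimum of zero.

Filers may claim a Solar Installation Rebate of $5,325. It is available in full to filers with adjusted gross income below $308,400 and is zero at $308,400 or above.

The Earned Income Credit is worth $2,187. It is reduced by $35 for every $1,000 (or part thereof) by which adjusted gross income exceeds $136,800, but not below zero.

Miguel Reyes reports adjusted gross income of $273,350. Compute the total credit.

Heating Assistance Credit: 24% of the $850 excess over $272,500 is $204; credit = $2,975 − $204 = $2,771.
Solar Installation Rebate: $273,350 is below the $308,400 cutoff, so the full $5,325 applies.
Earned Income Credit: income exceeds $136,800 by $136,550 → 137 increments × $35 = $4,795 ≥ base, so the credit is $0.
Total: $2,771 + $5,325 + $0 = $8,096.

$8,096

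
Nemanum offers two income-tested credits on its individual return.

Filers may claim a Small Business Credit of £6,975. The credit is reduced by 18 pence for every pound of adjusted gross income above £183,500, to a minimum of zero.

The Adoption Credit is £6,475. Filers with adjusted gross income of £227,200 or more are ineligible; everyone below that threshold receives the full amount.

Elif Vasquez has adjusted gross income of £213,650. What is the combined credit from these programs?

£8,023

Small Business Credit: 18% of the £30,150 excess over £183,500 is £5,427; credit = £6,975 − £5,427 = £1,548.
Adoption Credit: £213,650 is below the £227,200 cutoff, so the full £6,475 applies.
Total: £1,548 + £6,475 = £8,023.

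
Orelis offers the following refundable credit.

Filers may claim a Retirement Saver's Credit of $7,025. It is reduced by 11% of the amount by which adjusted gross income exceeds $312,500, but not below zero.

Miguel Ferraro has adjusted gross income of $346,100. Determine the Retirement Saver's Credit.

$3,329

Retirement Saver's Credit: 11% of the $33,600 excess over $312,500 is $3,696; credit = $7,025 − $3,696 = $3,329.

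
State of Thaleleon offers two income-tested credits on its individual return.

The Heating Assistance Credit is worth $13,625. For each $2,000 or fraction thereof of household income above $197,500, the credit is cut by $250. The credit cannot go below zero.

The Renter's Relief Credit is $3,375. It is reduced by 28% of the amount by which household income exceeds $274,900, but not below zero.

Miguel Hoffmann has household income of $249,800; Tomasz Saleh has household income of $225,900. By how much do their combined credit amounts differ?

$3,000

Miguel ($249,800): Heating Assistance Credit: income exceeds $197,500 by $52,300, which is 27 full-or-partial $2,000 increments; reduction = 27 × $250 = $6,750, leaving $6,875. Renter's Relief Credit: $249,800 is at or below the $274,900 threshold, so the full $3,375 applies. total $6,875 + $3,375 = $10,250
Tomasz ($225,900): Heating Assistance Credit: income exceeds $197,500 by $28,400, which is 15 full-or-partial $2,000 increments; reduction = 15 × $250 = $3,750, leaving $9,875. Renter's Relief Credit: $225,900 is at or below the $274,900 threshold, so the full $3,375 applies. total $9,875 + $3,375 = $13,250
Difference: |$10,250 − $13,250| = $3,000.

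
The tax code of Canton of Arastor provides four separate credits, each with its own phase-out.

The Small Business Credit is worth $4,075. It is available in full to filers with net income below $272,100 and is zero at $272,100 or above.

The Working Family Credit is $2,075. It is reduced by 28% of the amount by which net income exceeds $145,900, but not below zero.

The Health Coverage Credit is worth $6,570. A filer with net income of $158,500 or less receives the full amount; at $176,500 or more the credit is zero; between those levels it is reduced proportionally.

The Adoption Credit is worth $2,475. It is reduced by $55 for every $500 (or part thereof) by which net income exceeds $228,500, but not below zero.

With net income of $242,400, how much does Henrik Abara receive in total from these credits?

Small Business Credit: $242,400 is below the $272,100 cutoff, so the full $4,075 applies.
Working Family Credit: 28% of the $96,500 excess over $145,900 is $27,020 ≥ base, so the credit is $0.
Health Coverage Credit: $242,400 is at or above $176,500, so the credit is $0.
Adoption Credit: income exceeds $228,500 by $13,900, which is 28 full-or-partial $500 increments; reduction = 28 × $55 = $1,540, leaving $935.
Total: $4,075 + $0 + $0 + $935 = $5,010.

$5,010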